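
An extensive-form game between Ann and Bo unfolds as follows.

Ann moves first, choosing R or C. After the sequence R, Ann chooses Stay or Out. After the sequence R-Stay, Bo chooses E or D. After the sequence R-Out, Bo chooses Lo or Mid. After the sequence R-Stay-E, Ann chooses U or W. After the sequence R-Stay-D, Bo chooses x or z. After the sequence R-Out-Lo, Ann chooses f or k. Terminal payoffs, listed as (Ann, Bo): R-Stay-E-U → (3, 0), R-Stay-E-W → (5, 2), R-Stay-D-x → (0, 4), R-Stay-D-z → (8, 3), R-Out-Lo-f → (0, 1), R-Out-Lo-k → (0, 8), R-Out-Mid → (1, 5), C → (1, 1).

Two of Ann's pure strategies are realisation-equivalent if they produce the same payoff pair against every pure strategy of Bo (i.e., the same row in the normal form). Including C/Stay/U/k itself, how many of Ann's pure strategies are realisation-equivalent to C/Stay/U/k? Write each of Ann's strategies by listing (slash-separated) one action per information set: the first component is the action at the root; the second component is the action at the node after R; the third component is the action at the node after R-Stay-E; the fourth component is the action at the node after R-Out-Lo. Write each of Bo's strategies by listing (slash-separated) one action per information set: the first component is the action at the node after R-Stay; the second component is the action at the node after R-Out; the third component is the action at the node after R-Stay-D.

8

Row for C/Stay/U/k (columns E/Lo/x, E/Lo/z, E/Mid/x, E/Mid/z, D/Lo/x, D/Lo/z, D/Mid/x, D/Mid/z): (1,1) (1,1) (1,1) (1,1) (1,1) (1,1) (1,1) (1,1).
Under C/Stay/U/k, Ann's choice at the node after R and at the node after R-Stay-E and at the node after R-Out-Lo can never be reached regardless of what Bo does, so varying those choices leaves every outcome unchanged.
Holding the reachable choices fixed and varying the unreachable ones freely already gives 2 × 2 × 2 = 8 equivalent strategies.
No other strategy reproduces this row, so those 8 are the full class: C/Stay/U/f, C/Stay/U/k, C/Stay/W/f, C/Stay/W/k, C/Out/U/f, C/Out/U/k, C/Out/W/f, C/Out/W/k.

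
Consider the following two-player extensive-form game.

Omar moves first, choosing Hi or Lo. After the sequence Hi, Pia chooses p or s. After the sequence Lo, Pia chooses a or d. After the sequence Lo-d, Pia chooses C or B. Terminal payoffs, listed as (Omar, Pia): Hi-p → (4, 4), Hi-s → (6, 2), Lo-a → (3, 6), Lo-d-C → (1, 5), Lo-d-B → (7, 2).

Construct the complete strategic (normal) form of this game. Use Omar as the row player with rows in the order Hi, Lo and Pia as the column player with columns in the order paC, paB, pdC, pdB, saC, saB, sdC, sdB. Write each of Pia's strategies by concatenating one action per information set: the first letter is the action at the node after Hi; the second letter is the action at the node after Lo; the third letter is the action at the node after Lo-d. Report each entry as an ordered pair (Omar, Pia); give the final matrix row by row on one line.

Row Hi: paC→(4,4), paB→(4,4), pdC→(4,4), pdB→(4,4), saC→(6,2), saB→(6,2), sdC→(6,2), sdB→(6,2)
Row Lo: paC→(3,6), paB→(3,6), pdC→(1,5), pdB→(7,2), saC→(3,6), saB→(3,6), sdC→(1,5), sdB→(7,2)

Hi: (4,4) (4,4) (4,4) (4,4) (6,2) (6,2) (6,2) (6,2) | Lo: (3,6) (3,6) (1,5) (7,2) (3,6) (3,6) (1,5) (7,2)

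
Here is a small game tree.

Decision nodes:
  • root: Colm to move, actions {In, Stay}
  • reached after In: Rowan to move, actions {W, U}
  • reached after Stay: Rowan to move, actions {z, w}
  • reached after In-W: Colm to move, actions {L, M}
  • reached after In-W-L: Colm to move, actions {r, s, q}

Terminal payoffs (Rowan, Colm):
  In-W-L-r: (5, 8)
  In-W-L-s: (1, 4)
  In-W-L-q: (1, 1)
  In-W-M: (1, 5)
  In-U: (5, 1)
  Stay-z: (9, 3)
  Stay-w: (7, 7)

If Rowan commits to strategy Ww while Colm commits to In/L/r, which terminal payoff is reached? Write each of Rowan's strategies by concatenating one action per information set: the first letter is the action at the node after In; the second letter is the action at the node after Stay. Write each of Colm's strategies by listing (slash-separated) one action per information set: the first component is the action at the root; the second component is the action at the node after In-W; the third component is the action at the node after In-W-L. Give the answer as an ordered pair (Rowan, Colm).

(5, 8)

Trace the play path from the root:
  Colm plays In
  Rowan plays W at [In]
  Colm plays L at [In-W]
  Colm plays r at [In-W-L]
→ terminal payoff (5, 8).
(Rowan's choice at the node after Stay is never reached on this path, so it doesn't affect the outcome.)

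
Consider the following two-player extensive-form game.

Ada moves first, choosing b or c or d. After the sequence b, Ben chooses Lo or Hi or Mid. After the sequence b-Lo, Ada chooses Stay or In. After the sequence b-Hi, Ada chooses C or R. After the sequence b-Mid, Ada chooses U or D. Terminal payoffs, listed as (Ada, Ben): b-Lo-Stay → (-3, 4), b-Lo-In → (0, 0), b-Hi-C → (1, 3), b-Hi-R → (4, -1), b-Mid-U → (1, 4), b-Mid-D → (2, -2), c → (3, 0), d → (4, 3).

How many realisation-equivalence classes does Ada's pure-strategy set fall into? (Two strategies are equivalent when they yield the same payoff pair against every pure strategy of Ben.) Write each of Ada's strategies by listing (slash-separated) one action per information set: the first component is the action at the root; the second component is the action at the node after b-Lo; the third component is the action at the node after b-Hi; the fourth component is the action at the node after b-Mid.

Ada has 24 pure strategies: b/Stay/C/U, b/Stay/C/D, b/Stay/R/U, b/Stay/R/D, b/In/C/U, b/In/C/D, b/In/R/U, b/In/R/D, c/Stay/C/U, c/Stay/C/D, c/Stay/R/U, c/Stay/R/D, c/In/C/U, c/In/C/D, c/In/R/U, c/In/R/D, d/Stay/C/U, d/Stay/C/D, d/Stay/R/U, d/Stay/R/D, d/In/C/U, d/In/C/D, d/In/R/U, d/In/R/D. Columns: Lo, Hi, Mid.
{b/Stay/C/U} → row (-3,4) (1,3) (1,4)
{b/Stay/C/D} → row (-3,4) (1,3) (2,-2)
{b/Stay/R/U} → row (-3,4) (4,-1) (1,4)
{b/Stay/R/D} → row (-3,4) (4,-1) (2,-2)
{b/In/C/U} → row (0,0) (1,3) (1,4)
{b/In/C/D} → row (0,0) (1,3) (2,-2)
{b/In/R/U} → row (0,0) (4,-1) (1,4)
{b/In/R/D} → row (0,0) (4,-1) (2,-2)
{c/Stay/C/U, c/Stay/C/D, c/Stay/R/U, c/Stay/R/D, c/In/C/U, c/In/C/D, c/In/R/U, c/In/R/D} → row (3,0) (3,0) (3,0)
{d/Stay/C/U, d/Stay/C/D, d/Stay/R/U, d/Stay/R/D, d/In/C/U, d/In/C/D, d/In/R/U, d/In/R/D} → row (4,3) (4,3) (4,3)
That's 10 distinct rows out of 24 strategies.

10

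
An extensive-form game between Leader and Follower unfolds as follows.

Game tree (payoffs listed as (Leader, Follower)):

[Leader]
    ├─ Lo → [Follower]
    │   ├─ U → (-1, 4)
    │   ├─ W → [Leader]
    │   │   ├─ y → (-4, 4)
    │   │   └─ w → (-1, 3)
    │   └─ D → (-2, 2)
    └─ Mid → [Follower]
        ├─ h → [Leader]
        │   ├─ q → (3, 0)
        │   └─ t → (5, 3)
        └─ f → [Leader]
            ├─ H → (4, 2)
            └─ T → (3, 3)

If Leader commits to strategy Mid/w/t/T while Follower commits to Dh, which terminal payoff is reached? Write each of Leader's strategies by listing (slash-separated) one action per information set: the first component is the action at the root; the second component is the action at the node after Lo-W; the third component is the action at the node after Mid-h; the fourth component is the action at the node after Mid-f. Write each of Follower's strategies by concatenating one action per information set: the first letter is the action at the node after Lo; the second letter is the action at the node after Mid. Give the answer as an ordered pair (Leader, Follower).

(5, 3)

Trace the play path from the root:
  Leader plays Mid
  Follower plays h at [Mid]
  Leader plays t at [Mid-h]
→ terminal payoff (5, 3).
(Leader's choice at the node after Lo-W is never reached on this path, so it doesn't affect the outcome.)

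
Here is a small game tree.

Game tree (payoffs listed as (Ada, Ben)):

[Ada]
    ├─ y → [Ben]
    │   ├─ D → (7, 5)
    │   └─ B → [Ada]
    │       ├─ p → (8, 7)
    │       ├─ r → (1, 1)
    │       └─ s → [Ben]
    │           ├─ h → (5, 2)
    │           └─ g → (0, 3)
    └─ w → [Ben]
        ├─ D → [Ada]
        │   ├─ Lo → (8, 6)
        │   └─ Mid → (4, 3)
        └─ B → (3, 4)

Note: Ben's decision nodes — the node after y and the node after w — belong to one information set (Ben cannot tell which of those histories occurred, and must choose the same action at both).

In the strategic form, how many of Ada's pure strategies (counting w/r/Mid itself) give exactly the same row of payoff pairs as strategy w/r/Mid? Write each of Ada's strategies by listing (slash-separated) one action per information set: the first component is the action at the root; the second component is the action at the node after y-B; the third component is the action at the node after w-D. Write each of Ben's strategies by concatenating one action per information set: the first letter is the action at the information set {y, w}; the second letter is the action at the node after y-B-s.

3

Row for w/r/Mid (columns Dh, Dg, Bh, Bg): (4,3) (4,3) (3,4) (3,4).
Under w/r/Mid, Ada's choice at the node after y-B can never be reached regardless of what Ben does, so varying those choices leaves every outcome unchanged.
Holding the reachable choices fixed and varying the unreachable one freely already gives 3 equivalent strategies.
No other strategy reproduces this row, so those 3 are the full class: w/p/Mid, w/r/Mid, w/s/Mid.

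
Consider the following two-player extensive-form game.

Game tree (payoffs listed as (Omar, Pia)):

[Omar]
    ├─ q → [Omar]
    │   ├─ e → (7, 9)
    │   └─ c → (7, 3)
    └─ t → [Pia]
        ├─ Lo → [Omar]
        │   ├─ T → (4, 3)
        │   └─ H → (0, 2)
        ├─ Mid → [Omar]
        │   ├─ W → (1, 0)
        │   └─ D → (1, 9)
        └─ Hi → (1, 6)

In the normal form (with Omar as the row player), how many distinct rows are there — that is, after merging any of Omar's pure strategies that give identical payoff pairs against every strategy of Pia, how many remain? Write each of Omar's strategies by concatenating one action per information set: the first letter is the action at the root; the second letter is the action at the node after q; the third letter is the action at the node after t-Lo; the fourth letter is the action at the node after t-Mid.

6

Omar has 16 pure strategies: qeTW, qeTD, qeHW, qeHD, qcTW, qcTD, qcHW, qcHD, teTW, teTD, teHW, teHD, tcTW, tcTD, tcHW, tcHD. Columns: Lo, Mid, Hi.
{qeTW, qeTD, qeHW, qeHD} → row (7,9) (7,9) (7,9)
{qcTW, qcTD, qcHW, qcHD} → row (7,3) (7,3) (7,3)
{teTW, tcTW} → row (4,3) (1,0) (1,6)
{teTD, tcTD} → row (4,3) (1,9) (1,6)
{teHW, tcHW} → row (0,2) (1,0) (1,6)
{teHD, tcHD} → row (0,2) (1,9) (1,6)
That's 6 distinct rows out of 16 strategies.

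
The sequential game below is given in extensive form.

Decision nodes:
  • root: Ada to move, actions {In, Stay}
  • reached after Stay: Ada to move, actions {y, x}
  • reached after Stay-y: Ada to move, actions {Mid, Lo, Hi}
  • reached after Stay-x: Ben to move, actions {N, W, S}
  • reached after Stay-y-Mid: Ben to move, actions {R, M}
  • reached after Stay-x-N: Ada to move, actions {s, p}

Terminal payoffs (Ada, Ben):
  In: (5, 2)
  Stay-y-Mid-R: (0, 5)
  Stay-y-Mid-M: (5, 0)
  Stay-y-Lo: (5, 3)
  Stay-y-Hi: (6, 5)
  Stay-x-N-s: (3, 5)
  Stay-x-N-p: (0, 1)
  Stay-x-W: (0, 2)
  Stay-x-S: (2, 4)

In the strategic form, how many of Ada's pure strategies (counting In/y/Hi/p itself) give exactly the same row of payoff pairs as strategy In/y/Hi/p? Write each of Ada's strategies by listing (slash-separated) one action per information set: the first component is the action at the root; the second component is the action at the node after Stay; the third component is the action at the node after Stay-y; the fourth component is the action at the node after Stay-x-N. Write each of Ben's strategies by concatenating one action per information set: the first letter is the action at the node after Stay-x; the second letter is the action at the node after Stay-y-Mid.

Row for In/y/Hi/p (columns NR, NM, WR, WM, SR, SM): (5,2) (5,2) (5,2) (5,2) (5,2) (5,2).
Under In/y/Hi/p, Ada's choice at the node after Stay and at the node after Stay-y and at the node after Stay-x-N can never be reached regardless of what Ben does, so varying those choices leaves every outcome unchanged.
Holding the reachable choices fixed and varying the unreachable ones freely already gives 2 × 3 × 2 = 12 equivalent strategies.
No other strategy reproduces this row, so those 12 are the full class: In/y/Mid/s, In/y/Mid/p, In/y/Lo/s, In/y/Lo/p, In/y/Hi/s, In/y/Hi/p, In/x/Mid/s, In/x/Mid/p, In/x/Lo/s, In/x/Lo/p, In/x/Hi/s, In/x/Hi/p.

12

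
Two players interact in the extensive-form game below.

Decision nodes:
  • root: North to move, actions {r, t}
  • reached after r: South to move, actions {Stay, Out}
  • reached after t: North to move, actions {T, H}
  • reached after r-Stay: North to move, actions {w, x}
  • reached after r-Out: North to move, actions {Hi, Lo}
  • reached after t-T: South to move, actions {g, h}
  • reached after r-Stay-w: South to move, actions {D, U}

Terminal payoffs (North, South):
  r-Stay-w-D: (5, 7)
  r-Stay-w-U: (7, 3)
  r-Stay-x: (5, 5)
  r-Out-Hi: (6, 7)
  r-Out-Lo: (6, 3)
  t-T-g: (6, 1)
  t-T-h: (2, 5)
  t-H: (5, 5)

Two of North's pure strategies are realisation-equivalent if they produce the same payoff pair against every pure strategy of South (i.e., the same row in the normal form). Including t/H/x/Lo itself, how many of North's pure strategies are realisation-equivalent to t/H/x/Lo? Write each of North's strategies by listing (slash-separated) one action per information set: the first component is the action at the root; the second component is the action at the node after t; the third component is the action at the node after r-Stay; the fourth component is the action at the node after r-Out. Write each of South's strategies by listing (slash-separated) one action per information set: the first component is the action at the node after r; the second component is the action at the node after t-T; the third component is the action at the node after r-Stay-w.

4

Row for t/H/x/Lo (columns Stay/g/D, Stay/g/U, Stay/h/D, Stay/h/U, Out/g/D, Out/g/U, Out/h/D, Out/h/U): (5,5) (5,5) (5,5) (5,5) (5,5) (5,5) (5,5) (5,5).
Under t/H/x/Lo, North's choice at the node after r-Stay and at the node after r-Out can never be reached regardless of what South does, so varying those choices leaves every outcome unchanged.
Holding the reachable choices fixed and varying the unreachable ones freely already gives 2 × 2 = 4 equivalent strategies.
No other strategy reproduces this row, so those 4 are the full class: t/H/w/Hi, t/H/w/Lo, t/H/x/Hi, t/H/x/Lo.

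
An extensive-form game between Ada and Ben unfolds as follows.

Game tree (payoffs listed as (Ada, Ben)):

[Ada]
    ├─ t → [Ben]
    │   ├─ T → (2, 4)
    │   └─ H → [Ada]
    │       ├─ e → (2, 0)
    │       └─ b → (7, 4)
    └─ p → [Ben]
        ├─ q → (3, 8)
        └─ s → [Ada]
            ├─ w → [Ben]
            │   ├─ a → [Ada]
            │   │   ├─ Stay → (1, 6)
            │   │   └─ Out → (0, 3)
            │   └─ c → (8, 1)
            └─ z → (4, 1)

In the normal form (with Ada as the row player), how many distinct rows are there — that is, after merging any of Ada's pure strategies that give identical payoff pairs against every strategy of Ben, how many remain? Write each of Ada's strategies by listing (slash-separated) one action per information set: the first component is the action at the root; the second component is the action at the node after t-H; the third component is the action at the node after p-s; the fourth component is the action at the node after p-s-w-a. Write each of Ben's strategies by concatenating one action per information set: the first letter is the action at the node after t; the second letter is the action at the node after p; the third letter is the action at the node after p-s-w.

Ada has 16 pure strategies: t/e/w/Stay, t/e/w/Out, t/e/z/Stay, t/e/z/Out, t/b/w/Stay, t/b/w/Out, t/b/z/Stay, t/b/z/Out, p/e/w/Stay, p/e/w/Out, p/e/z/Stay, p/e/z/Out, p/b/w/Stay, p/b/w/Out, p/b/z/Stay, p/b/z/Out. Columns: Tqa, Tqc, Tsa, Tsc, Hqa, Hqc, Hsa, Hsc.
{t/e/w/Stay, t/e/w/Out, t/e/z/Stay, t/e/z/Out} → row (2,4) (2,4) (2,4) (2,4) (2,0) (2,0) (2,0) (2,0)
{t/b/w/Stay, t/b/w/Out, t/b/z/Stay, t/b/z/Out} → row (2,4) (2,4) (2,4) (2,4) (7,4) (7,4) (7,4) (7,4)
{p/e/w/Stay, p/b/w/Stay} → row (3,8) (3,8) (1,6) (8,1) (3,8) (3,8) (1,6) (8,1)
{p/e/w/Out, p/b/w/Out} → row (3,8) (3,8) (0,3) (8,1) (3,8) (3,8) (0,3) (8,1)
{p/e/z/Stay, p/e/z/Out, p/b/z/Stay, p/b/z/Out} → row (3,8) (3,8) (4,1) (4,1) (3,8) (3,8) (4,1) (4,1)
That's 5 distinct rows out of 16 strategies.

5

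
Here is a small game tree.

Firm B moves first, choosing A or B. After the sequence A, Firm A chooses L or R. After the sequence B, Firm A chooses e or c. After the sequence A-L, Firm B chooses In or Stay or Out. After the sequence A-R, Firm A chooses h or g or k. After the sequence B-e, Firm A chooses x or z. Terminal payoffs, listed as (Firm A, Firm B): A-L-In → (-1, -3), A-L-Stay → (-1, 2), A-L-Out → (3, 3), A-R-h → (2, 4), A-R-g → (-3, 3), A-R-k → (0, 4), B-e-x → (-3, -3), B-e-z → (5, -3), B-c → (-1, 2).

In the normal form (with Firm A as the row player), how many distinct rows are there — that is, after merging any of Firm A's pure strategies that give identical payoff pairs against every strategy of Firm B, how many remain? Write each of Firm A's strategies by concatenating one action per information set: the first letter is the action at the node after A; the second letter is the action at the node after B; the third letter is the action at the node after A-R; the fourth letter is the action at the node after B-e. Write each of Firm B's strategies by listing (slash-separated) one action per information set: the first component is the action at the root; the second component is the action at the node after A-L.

12

Firm A has 24 pure strategies: Lehx, Lehz, Legx, Legz, Lekx, Lekz, Lchx, Lchz, Lcgx, Lcgz, Lckx, Lckz, Rehx, Rehz, Regx, Regz, Rekx, Rekz, Rchx, Rchz, Rcgx, Rcgz, Rckx, Rckz. Columns: A/In, A/Stay, A/Out, B/In, B/Stay, B/Out.
{Lehx, Legx, Lekx} → row (-1,-3) (-1,2) (3,3) (-3,-3) (-3,-3) (-3,-3)
{Lehz, Legz, Lekz} → row (-1,-3) (-1,2) (3,3) (5,-3) (5,-3) (5,-3)
{Lchx, Lchz, Lcgx, Lcgz, Lckx, Lckz} → row (-1,-3) (-1,2) (3,3) (-1,2) (-1,2) (-1,2)
{Rehx} → row (2,4) (2,4) (2,4) (-3,-3) (-3,-3) (-3,-3)
{Rehz} → row (2,4) (2,4) (2,4) (5,-3) (5,-3) (5,-3)
{Regx} → row (-3,3) (-3,3) (-3,3) (-3,-3) (-3,-3) (-3,-3)
{Regz} → row (-3,3) (-3,3) (-3,3) (5,-3) (5,-3) (5,-3)
{Rekx} → row (0,4) (0,4) (0,4) (-3,-3) (-3,-3) (-3,-3)
{Rekz} → row (0,4) (0,4) (0,4) (5,-3) (5,-3) (5,-3)
{Rchx, Rchz} → row (2,4) (2,4) (2,4) (-1,2) (-1,2) (-1,2)
{Rcgx, Rcgz} → row (-3,3) (-3,3) (-3,3) (-1,2) (-1,2) (-1,2)
{Rckx, Rckz} → row (0,4) (0,4) (0,4) (-1,2) (-1,2) (-1,2)
That's 12 distinct rows out of 24 strategies.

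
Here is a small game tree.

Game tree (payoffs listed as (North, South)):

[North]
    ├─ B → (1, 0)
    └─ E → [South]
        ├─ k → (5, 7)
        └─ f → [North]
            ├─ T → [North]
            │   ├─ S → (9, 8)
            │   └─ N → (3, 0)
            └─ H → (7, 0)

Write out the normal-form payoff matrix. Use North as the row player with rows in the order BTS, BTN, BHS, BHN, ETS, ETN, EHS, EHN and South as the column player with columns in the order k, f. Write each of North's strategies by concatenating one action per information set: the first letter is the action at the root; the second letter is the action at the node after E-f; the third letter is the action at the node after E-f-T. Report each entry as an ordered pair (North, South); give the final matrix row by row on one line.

BTS: (1,0) (1,0) | BTN: (1,0) (1,0) | BHS: (1,0) (1,0) | BHN: (1,0) (1,0) | ETS: (5,7) (9,8) | ETN: (5,7) (3,0) | EHS: (5,7) (7,0) | EHN: (5,7) (7,0)

            k        f
 BTS    (1,0)    (1,0)
 BTN    (1,0)    (1,0)
 BHS    (1,0)    (1,0)
 BHN    (1,0)    (1,0)
 ETS    (5,7)    (9,8)
 ETN    (5,7)    (3,0)
 EHS    (5,7)    (7,0)
 EHN    (5,7)    (7,0)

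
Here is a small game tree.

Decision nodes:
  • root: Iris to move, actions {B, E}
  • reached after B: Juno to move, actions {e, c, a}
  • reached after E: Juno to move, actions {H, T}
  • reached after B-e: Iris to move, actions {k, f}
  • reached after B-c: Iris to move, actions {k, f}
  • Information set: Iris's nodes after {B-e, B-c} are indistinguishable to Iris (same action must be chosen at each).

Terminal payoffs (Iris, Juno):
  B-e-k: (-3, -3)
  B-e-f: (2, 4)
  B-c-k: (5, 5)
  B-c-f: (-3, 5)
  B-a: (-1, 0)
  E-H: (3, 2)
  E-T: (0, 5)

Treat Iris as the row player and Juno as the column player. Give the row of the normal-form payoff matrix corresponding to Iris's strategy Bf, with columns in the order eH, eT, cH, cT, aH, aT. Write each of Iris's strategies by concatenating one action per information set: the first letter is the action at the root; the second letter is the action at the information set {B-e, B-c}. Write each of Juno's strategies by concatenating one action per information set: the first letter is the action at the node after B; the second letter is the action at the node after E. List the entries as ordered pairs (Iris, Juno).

(2,4) (2,4) (-3,5) (-3,5) (-1,0) (-1,0)

vs eH: Iris plays B → Juno plays e at [B] → Iris plays f at [B-e] → (2, 4)
vs eT: Iris plays B → Juno plays e at [B] → Iris plays f at [B-e] → (2, 4)
vs cH: Iris plays B → Juno plays c at [B] → Iris plays f at [B-c] → (-3, 5)
vs cT: Iris plays B → Juno plays c at [B] → Iris plays f at [B-c] → (-3, 5)
vs aH: Iris plays B → Juno plays a at [B] → (-1, 0)
vs aT: Iris plays B → Juno plays a at [B] → (-1, 0)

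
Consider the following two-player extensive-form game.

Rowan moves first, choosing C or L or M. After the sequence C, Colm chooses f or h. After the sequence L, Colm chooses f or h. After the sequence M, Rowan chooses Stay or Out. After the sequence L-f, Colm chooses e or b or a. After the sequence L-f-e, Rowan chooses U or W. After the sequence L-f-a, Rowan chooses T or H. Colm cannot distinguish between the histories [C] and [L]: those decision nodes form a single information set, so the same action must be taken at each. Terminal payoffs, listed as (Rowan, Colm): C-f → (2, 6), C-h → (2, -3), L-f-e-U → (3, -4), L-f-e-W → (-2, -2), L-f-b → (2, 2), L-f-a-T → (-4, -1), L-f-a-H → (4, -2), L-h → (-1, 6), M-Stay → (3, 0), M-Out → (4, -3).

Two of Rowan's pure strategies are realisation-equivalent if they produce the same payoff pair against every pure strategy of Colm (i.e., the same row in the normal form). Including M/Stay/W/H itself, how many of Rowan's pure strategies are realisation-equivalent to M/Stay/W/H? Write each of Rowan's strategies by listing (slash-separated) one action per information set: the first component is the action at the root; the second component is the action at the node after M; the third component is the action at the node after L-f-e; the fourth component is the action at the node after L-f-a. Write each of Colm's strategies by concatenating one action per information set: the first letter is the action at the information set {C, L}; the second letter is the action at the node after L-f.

4

Row for M/Stay/W/H (columns fe, fb, fa, he, hb, ha): (3,0) (3,0) (3,0) (3,0) (3,0) (3,0).
Under M/Stay/W/H, Rowan's choice at the node after L-f-e and at the node after L-f-a can never be reached regardless of what Colm does, so varying those choices leaves every outcome unchanged.
Holding the reachable choices fixed and varying the unreachable ones freely already gives 2 × 2 = 4 equivalent strategies.
No other strategy reproduces this row, so those 4 are the full class: M/Stay/U/T, M/Stay/U/H, M/Stay/W/T, M/Stay/W/H.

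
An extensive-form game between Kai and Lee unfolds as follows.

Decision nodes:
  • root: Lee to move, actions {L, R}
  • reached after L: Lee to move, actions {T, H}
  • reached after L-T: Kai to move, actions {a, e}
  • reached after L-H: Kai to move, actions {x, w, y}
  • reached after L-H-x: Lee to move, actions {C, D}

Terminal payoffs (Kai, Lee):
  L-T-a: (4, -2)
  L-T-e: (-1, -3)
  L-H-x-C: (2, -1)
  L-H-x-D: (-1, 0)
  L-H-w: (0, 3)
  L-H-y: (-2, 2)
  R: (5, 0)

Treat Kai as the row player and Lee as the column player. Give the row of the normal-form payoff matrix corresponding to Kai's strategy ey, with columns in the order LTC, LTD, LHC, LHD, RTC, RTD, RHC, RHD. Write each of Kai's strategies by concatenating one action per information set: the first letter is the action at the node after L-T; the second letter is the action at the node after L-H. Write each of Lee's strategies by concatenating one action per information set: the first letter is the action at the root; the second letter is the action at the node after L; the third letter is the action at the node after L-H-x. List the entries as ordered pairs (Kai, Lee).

(-1,-3) (-1,-3) (-2,2) (-2,2) (5,0) (5,0) (5,0) (5,0)

vs LTC: Lee plays L → Lee plays T at [L] → Kai plays e at [L-T] → (-1, -3)
vs LTD: Lee plays L → Lee plays T at [L] → Kai plays e at [L-T] → (-1, -3)
vs LHC: Lee plays L → Lee plays H at [L] → Kai plays y at [L-H] → (-2, 2)
vs LHD: Lee plays L → Lee plays H at [L] → Kai plays y at [L-H] → (-2, 2)
vs RTC: Lee plays R → (5, 0)
vs RTD: Lee plays R → (5, 0)
vs RHC: Lee plays R → (5, 0)
vs RHD: Lee plays R → (5, 0)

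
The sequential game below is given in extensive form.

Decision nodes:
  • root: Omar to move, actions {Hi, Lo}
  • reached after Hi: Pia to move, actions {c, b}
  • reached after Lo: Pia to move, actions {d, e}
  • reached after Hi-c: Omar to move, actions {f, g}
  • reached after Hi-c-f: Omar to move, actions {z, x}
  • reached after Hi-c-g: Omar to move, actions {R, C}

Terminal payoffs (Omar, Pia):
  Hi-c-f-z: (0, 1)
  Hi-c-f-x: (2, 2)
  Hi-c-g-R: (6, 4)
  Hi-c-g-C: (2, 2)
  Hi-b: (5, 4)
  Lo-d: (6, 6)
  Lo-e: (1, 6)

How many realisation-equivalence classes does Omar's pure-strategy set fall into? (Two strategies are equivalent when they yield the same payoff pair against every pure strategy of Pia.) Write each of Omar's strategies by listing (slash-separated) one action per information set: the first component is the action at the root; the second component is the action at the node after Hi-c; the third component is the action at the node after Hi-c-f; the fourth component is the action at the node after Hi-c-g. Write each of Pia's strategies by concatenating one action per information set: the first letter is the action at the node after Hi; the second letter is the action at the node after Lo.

4

Omar has 16 pure strategies: Hi/f/z/R, Hi/f/z/C, Hi/f/x/R, Hi/f/x/C, Hi/g/z/R, Hi/g/z/C, Hi/g/x/R, Hi/g/x/C, Lo/f/z/R, Lo/f/z/C, Lo/f/x/R, Lo/f/x/C, Lo/g/z/R, Lo/g/z/C, Lo/g/x/R, Lo/g/x/C. Columns: cd, ce, bd, be.
{Hi/f/z/R, Hi/f/z/C} → row (0,1) (0,1) (5,4) (5,4)
{Hi/f/x/R, Hi/f/x/C, Hi/g/z/C, Hi/g/x/C} → row (2,2) (2,2) (5,4) (5,4)
{Hi/g/z/R, Hi/g/x/R} → row (6,4) (6,4) (5,4) (5,4)
{Lo/f/z/R, Lo/f/z/C, Lo/f/x/R, Lo/f/x/C, Lo/g/z/R, Lo/g/z/C, Lo/g/x/R, Lo/g/x/C} → row (6,6) (1,6) (6,6) (1,6)
That's 4 distinct rows out of 16 strategies.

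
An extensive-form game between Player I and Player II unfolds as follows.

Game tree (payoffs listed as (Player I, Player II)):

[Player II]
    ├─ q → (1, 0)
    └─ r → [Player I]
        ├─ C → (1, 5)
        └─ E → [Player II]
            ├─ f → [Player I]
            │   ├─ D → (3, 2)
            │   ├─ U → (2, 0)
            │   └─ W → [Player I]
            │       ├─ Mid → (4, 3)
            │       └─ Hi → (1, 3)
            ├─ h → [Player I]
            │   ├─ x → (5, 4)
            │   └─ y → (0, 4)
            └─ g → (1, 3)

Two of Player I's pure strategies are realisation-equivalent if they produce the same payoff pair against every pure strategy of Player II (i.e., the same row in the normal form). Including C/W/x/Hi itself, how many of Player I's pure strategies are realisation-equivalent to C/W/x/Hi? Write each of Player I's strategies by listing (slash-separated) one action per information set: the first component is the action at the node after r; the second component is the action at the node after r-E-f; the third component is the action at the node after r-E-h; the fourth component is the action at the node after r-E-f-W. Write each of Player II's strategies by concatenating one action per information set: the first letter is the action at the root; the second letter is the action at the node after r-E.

12

Row for C/W/x/Hi (columns qf, qh, qg, rf, rh, rg): (1,0) (1,0) (1,0) (1,5) (1,5) (1,5).
Under C/W/x/Hi, Player I's choice at the node after r-E-f and at the node after r-E-h and at the node after r-E-f-W can never be reached regardless of what Player II does, so varying those choices leaves every outcome unchanged.
Holding the reachable choices fixed and varying the unreachable ones freely already gives 3 × 2 × 2 = 12 equivalent strategies.
No other strategy reproduces this row, so those 12 are the full class: C/D/x/Mid, C/D/x/Hi, C/D/y/Mid, C/D/y/Hi, C/U/x/Mid, C/U/x/Hi, C/U/y/Mid, C/U/y/Hi, C/W/x/Mid, C/W/x/Hi, C/W/y/Mid, C/W/y/Hi.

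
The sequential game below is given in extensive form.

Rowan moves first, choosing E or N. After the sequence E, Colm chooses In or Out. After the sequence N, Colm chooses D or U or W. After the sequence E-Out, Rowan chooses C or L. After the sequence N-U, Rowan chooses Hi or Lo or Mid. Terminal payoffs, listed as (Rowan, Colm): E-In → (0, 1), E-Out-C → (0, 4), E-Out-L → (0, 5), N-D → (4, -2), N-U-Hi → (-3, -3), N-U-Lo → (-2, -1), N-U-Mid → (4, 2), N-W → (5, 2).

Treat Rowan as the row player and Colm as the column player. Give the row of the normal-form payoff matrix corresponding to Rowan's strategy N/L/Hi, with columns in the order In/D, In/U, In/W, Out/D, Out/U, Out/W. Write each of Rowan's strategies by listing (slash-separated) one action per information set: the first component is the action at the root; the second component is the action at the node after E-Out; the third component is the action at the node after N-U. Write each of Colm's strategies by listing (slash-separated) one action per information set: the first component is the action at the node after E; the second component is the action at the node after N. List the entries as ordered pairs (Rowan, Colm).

vs In/D: Rowan plays N → Colm plays D at [N] → (4, -2)
vs In/U: Rowan plays N → Colm plays U at [N] → Rowan plays Hi at [N-U] → (-3, -3)
vs In/W: Rowan plays N → Colm plays W at [N] → (5, 2)
vs Out/D: Rowan plays N → Colm plays D at [N] → (4, -2)
vs Out/U: Rowan plays N → Colm plays U at [N] → Rowan plays Hi at [N-U] → (-3, -3)
vs Out/W: Rowan plays N → Colm plays W at [N] → (5, 2)

(4,-2) (-3,-3) (5,2) (4,-2) (-3,-3) (5,2)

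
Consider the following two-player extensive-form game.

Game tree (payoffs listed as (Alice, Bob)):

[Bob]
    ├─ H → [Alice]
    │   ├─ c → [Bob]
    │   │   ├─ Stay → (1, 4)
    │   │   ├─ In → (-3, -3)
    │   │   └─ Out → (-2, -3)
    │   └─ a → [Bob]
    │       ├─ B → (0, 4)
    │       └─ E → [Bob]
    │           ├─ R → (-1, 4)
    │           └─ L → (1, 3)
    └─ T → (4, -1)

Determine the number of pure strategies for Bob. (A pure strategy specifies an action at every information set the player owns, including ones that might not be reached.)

24

Bob owns the root with actions {H, T} — two choices.
Bob owns the node after H-c with actions {Stay, In, Out} — three choices.
Bob owns the node after H-a with actions {B, E} — two choices.
Bob owns the node after H-a-E with actions {R, L} — two choices.
A pure strategy fixes one action at each information set independently, so the count is the product 2 × 3 × 2 × 2 = 24.
(For reference, Alice has 2 pure strategies, giving a 24×2 normal-form matrix.)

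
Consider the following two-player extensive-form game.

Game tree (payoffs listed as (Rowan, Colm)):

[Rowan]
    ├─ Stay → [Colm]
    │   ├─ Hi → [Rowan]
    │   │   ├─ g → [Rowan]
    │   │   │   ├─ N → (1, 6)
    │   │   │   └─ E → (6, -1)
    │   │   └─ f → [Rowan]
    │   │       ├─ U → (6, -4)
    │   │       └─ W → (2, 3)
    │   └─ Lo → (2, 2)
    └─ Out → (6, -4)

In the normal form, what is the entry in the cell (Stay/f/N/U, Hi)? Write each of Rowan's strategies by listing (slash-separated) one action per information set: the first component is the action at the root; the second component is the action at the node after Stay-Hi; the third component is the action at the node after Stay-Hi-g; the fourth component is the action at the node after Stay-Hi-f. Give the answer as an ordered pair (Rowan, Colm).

Trace the play path from the root:
  Rowan plays Stay
  Colm plays Hi at [Stay]
  Rowan plays f at [Stay-Hi]
  Rowan plays U at [Stay-Hi-f]
→ terminal payoff (6, -4).
(Rowan's choice at the node after Stay-Hi-g is never reached on this path, so it doesn't affect the outcome.)

(6, -4)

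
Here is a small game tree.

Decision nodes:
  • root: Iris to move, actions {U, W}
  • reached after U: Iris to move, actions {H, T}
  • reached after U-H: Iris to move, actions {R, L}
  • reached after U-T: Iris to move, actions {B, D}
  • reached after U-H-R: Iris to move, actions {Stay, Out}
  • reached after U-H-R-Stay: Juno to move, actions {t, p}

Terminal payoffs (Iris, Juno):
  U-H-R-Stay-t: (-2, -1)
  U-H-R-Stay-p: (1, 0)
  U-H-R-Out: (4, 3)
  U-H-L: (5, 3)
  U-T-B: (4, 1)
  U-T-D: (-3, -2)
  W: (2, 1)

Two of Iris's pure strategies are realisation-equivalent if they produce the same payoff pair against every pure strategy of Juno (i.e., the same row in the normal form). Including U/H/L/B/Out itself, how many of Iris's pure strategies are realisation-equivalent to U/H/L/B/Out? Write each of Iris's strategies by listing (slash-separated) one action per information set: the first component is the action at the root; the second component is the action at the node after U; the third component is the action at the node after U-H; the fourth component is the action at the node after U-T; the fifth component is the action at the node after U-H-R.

Row for U/H/L/B/Out (columns t, p): (5,3) (5,3).
Under U/H/L/B/Out, Iris's choice at the node after U-T and at the node after U-H-R can never be reached regardless of what Juno does, so varying those choices leaves every outcome unchanged.
Holding the reachable choices fixed and varying the unreachable ones freely already gives 2 × 2 = 4 equivalent strategies.
No other strategy reproduces this row, so those 4 are the full class: U/H/L/B/Stay, U/H/L/B/Out, U/H/L/D/Stay, U/H/L/D/Out.

4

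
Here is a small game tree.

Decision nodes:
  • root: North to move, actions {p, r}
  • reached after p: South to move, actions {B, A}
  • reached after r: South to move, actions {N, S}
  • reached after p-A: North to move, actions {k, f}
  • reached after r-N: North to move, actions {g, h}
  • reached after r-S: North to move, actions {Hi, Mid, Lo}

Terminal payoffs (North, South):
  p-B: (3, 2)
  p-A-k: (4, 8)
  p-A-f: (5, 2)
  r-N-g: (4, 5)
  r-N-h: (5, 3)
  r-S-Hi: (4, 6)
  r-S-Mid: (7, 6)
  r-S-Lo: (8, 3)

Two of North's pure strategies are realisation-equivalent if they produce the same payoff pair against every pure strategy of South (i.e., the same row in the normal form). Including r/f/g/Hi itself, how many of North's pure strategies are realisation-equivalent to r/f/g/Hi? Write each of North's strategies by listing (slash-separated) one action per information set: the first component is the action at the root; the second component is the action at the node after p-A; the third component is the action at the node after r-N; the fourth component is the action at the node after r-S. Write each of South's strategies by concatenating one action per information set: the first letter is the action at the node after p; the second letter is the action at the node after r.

Row for r/f/g/Hi (columns BN, BS, AN, AS): (4,5) (4,6) (4,5) (4,6).
Under r/f/g/Hi, North's choice at the node after p-A can never be reached regardless of what South does, so varying those choices leaves every outcome unchanged.
Holding the reachable choices fixed and varying the unreachable one freely already gives 2 equivalent strategies.
No other strategy reproduces this row, so those 2 are the full class: r/k/g/Hi, r/f/g/Hi.

2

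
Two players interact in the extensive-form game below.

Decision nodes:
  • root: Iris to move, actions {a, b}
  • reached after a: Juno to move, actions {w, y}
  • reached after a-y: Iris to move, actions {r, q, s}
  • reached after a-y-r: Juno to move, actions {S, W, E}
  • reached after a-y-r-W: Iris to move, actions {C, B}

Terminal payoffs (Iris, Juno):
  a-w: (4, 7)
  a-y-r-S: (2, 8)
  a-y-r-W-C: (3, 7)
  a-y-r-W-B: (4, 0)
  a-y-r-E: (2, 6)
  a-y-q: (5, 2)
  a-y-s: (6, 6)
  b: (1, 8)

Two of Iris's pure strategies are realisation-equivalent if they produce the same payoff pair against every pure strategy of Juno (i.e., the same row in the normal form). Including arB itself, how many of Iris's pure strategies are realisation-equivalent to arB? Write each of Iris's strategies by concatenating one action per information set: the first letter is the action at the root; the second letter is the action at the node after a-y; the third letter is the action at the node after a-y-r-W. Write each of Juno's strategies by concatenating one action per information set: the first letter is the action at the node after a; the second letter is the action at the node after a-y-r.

Row for arB (columns wS, wW, wE, yS, yW, yE): (4,7) (4,7) (4,7) (2,8) (4,0) (2,6).
Every one of Iris's information sets is on the play path for some reply by Juno when Iris follows arB.
Changing the action at any of them therefore changes at least one column, so only arB itself gives this row.

1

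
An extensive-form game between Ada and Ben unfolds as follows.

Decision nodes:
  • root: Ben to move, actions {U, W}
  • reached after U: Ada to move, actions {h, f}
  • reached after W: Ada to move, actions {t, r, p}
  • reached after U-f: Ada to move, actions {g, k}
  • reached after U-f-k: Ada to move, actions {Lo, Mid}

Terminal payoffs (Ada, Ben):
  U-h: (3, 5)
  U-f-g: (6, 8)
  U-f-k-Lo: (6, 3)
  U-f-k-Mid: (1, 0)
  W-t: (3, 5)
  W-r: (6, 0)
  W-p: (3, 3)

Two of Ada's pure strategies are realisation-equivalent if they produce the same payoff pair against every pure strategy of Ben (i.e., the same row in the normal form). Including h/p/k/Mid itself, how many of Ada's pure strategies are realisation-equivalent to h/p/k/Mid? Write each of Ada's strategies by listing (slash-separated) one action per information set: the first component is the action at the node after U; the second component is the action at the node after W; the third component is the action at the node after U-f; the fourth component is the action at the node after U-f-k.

4

Row for h/p/k/Mid (columns U, W): (3,5) (3,3).
Under h/p/k/Mid, Ada's choice at the node after U-f and at the node after U-f-k can never be reached regardless of what Ben does, so varying those choices leaves every outcome unchanged.
Holding the reachable choices fixed and varying the unreachable ones freely already gives 2 × 2 = 4 equivalent strategies.
No other strategy reproduces this row, so those 4 are the full class: h/p/g/Lo, h/p/g/Mid, h/p/k/Lo, h/p/k/Mid.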